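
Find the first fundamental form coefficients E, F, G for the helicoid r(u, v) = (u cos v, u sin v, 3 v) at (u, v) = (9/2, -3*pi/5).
E = 1;  F = 0;  G = 117/4

Partials: r_u = (cos(v), sin(v), 0), r_v = (-u*sin(v), u*cos(v), 3). As functions of (u, v):
  E = r_u · r_u = 1,
  F = r_u · r_v = 0,
  G = r_v · r_v = u^2 + 9.
Evaluating at (u, v) = (9/2, -3*pi/5): E = 1, F = 0, G = 117/4.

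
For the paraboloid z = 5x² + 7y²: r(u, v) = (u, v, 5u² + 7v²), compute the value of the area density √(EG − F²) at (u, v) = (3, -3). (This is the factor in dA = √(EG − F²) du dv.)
√(EG − F²)|_{(3, -3)} = sqrt(2665)

E = 100*u^2 + 1, F = 140*u*v, G = 196*v^2 + 1, so EG − F² = 100*u^2 + 196*v^2 + 1. Taking the positive square root: √(EG − F²) = sqrt(100*u^2 + 196*v^2 + 1). At (u, v) = (3, -3): sqrt(2665).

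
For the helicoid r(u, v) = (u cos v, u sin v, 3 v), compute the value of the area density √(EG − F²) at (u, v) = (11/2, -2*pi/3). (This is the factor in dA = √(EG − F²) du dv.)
√(EG − F²)|_{(11/2, -2*pi/3)} = sqrt(157)/2

E = 1, F = 0, G = u^2 + 9, so EG − F² = u^2 + 9. Taking the positive square root: √(EG − F²) = sqrt(u^2 + 9). At (u, v) = (11/2, -2*pi/3): sqrt(157)/2.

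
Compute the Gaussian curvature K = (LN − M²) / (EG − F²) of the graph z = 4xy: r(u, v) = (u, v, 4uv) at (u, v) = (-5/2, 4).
K = -16/127449

Coefficients of the first fundamental form: E = 16*v^2 + 1, F = 16*u*v, G = 16*u^2 + 1.
Coefficients of the second fundamental form: L = 0, M = 4/sqrt(16*u^2 + 16*v^2 + 1), N = 0.
Assemble K = (LN − M²)/(EG − F²) = -16/(256*u^4 + 512*u^2*v^2 + 32*u^2 + 256*v^4 + 32*v^2 + 1). At (u, v) = (-5/2, 4): K = -16/127449.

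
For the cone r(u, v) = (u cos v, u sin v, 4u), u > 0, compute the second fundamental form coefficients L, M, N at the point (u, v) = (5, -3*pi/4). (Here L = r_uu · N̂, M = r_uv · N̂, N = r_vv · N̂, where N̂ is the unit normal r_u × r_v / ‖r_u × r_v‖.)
L = 0;  M = 0;  N = 20*sqrt(17)/17

Compute the unit normal N̂(u, v) = (-4*sqrt(17)*u*cos(v)/(17*Abs(u)), -4*sqrt(17)*u*sin(v)/(17*Abs(u)), sqrt(17)*u/(17*Abs(u))), and the second partials r_uu, r_uv, r_vv. Take dot products:
  L(u, v) = r_uu · N̂ = 0,
  M(u, v) = r_uv · N̂ = 0,
  N(u, v) = r_vv · N̂ = 4*sqrt(17)*u^2/(17*Abs(u)).
Evaluating at (u, v) = (5, -3*pi/4):
  L = 0, M = 0, N = 20*sqrt(17)/17.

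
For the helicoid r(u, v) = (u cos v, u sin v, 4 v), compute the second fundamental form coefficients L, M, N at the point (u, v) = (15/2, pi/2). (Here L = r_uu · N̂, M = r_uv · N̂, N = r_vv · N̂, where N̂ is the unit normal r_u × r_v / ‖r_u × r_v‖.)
L = 0;  M = -8/17;  N = 0

Compute the unit normal N̂(u, v) = (4*sin(v)/sqrt(u^2 + 16), -4*cos(v)/sqrt(u^2 + 16), u/sqrt(u^2 + 16)), and the second partials r_uu, r_uv, r_vv. Take dot products:
  L(u, v) = r_uu · N̂ = 0,
  M(u, v) = r_uv · N̂ = -4/sqrt(u^2 + 16),
  N(u, v) = r_vv · N̂ = 0.
Evaluating at (u, v) = (15/2, pi/2):
  L = 0, M = -8/17, N = 0.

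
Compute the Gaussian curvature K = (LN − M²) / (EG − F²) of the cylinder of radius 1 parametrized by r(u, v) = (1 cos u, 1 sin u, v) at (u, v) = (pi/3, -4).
K = 0

Coefficients of the first fundamental form: E = 1, F = 0, G = 1.
Coefficients of the second fundamental form: L = -1, M = 0, N = 0.
Assemble K = (LN − M²)/(EG − F²) = 0. At (u, v) = (pi/3, -4): K = 0.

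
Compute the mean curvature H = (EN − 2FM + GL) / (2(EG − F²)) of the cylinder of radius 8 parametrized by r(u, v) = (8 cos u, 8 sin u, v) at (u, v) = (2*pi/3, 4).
H = -1/16

With E = 64, F = 0, G = 1, L = -8, M = 0, N = 0, assemble
  H = (EN − 2FM + GL) / (2(EG − F²)) = -1/16.
At (u, v) = (2*pi/3, 4): H = -1/16.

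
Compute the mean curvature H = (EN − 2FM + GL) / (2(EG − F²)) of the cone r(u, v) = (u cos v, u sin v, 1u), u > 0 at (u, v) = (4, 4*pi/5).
H = sqrt(2)/16

With E = 2, F = 0, G = u^2, L = 0, M = 0, N = sqrt(2)*u^2/(2*Abs(u)), assemble
  H = (EN − 2FM + GL) / (2(EG − F²)) = sqrt(2)/(4*Abs(u)).
At (u, v) = (4, 4*pi/5): H = sqrt(2)/16.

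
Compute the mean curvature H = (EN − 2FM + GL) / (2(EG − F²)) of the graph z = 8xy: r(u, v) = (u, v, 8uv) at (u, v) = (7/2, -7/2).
H = 6272*sqrt(1569)/2461761

With E = 64*v^2 + 1, F = 64*u*v, G = 64*u^2 + 1, L = 0, M = 8/sqrt(64*u^2 + 64*v^2 + 1), N = 0, assemble
  H = (EN − 2FM + GL) / (2(EG − F²)) = -512*u*v/(64*u^2 + 64*v^2 + 1)^(3/2).
At (u, v) = (7/2, -7/2): H = 6272*sqrt(1569)/2461761.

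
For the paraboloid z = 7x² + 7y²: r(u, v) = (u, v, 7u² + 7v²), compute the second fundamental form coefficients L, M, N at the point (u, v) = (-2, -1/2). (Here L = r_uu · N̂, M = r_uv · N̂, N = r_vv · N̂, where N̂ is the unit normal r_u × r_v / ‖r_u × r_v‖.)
L = 7*sqrt(834)/417;  M = 0;  N = 7*sqrt(834)/417

Compute the unit normal N̂(u, v) = (-14*u/sqrt(196*u^2 + 196*v^2 + 1), -14*v/sqrt(196*u^2 + 196*v^2 + 1), 1/sqrt(196*u^2 + 196*v^2 + 1)), and the second partials r_uu, r_uv, r_vv. Take dot products:
  L(u, v) = r_uu · N̂ = 14/sqrt(196*u^2 + 196*v^2 + 1),
  M(u, v) = r_uv · N̂ = 0,
  N(u, v) = r_vv · N̂ = 14/sqrt(196*u^2 + 196*v^2 + 1).
Evaluating at (u, v) = (-2, -1/2):
  L = 7*sqrt(834)/417, M = 0, N = 7*sqrt(834)/417.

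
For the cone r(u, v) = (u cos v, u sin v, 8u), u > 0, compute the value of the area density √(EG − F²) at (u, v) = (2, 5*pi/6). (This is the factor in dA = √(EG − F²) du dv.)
√(EG − F²)|_{(2, 5*pi/6)} = 2*sqrt(65)

E = 65, F = 0, G = u^2, so EG − F² = 65*u^2. Taking the positive square root: √(EG − F²) = sqrt(65)*Abs(u). At (u, v) = (2, 5*pi/6): 2*sqrt(65).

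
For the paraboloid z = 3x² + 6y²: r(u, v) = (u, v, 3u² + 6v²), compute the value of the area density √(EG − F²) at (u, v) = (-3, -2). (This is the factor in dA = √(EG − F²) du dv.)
√(EG − F²)|_{(-3, -2)} = sqrt(901)

E = 36*u^2 + 1, F = 72*u*v, G = 144*v^2 + 1, so EG − F² = 36*u^2 + 144*v^2 + 1. Taking the positive square root: √(EG − F²) = sqrt(36*u^2 + 144*v^2 + 1). At (u, v) = (-3, -2): sqrt(901).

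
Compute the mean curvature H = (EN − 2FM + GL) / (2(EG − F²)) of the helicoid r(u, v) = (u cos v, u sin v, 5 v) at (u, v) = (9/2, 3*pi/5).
H = 0

With E = 1, F = 0, G = u^2 + 25, L = 0, M = -5/sqrt(u^2 + 25), N = 0, assemble
  H = (EN − 2FM + GL) / (2(EG − F²)) = 0.
At (u, v) = (9/2, 3*pi/5): H = 0.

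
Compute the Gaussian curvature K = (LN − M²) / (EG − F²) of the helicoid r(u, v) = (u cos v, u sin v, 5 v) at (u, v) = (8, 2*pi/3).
K = -25/7921

Coefficients of the first fundamental form: E = 1, F = 0, G = u^2 + 25.
Coefficients of the second fundamental form: L = 0, M = -5/sqrt(u^2 + 25), N = 0.
Assemble K = (LN − M²)/(EG − F²) = -25/(u^2 + 25)^2. At (u, v) = (8, 2*pi/3): K = -25/7921.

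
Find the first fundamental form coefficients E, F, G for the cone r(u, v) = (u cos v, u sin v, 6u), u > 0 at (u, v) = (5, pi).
E = 37;  F = 0;  G = 25

Partials: r_u = (cos(v), sin(v), 6), r_v = (-u*sin(v), u*cos(v), 0). As functions of (u, v):
  E = r_u · r_u = 37,
  F = r_u · r_v = 0,
  G = r_v · r_v = u^2.
Evaluating at (u, v) = (5, pi): E = 37, F = 0, G = 25.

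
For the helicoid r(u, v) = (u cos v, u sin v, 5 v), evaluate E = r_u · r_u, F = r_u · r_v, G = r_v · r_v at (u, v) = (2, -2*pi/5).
E = 1;  F = 0;  G = 29

Partials: r_u = (cos(v), sin(v), 0), r_v = (-u*sin(v), u*cos(v), 5). As functions of (u, v):
  E = r_u · r_u = 1,
  F = r_u · r_v = 0,
  G = r_v · r_v = u^2 + 25.
Evaluating at (u, v) = (2, -2*pi/5): E = 1, F = 0, G = 29.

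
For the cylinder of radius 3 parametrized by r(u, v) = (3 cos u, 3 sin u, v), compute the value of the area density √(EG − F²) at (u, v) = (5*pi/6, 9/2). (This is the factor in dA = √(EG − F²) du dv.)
√(EG − F²)|_{(5*pi/6, 9/2)} = 3

E = 9, F = 0, G = 1, so EG − F² = 9. Taking the positive square root: √(EG − F²) = 3. At (u, v) = (5*pi/6, 9/2): 3.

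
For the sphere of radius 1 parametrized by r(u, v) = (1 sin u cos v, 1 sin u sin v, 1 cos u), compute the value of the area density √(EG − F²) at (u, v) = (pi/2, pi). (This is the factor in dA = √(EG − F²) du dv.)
√(EG − F²)|_{(pi/2, pi)} = 1

E = 1, F = 0, G = sin(u)^2, so EG − F² = sin(u)^2. Taking the positive square root: √(EG − F²) = Abs(sin(u)). At (u, v) = (pi/2, pi): 1.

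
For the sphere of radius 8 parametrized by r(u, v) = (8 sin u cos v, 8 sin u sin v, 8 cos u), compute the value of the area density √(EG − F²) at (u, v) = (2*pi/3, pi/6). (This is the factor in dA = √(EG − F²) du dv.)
√(EG − F²)|_{(2*pi/3, pi/6)} = 32*sqrt(3)

E = 64, F = 0, G = 64*sin(u)^2, so EG − F² = 4096*sin(u)^2. Taking the positive square root: √(EG − F²) = 64*Abs(sin(u)). At (u, v) = (2*pi/3, pi/6): 32*sqrt(3).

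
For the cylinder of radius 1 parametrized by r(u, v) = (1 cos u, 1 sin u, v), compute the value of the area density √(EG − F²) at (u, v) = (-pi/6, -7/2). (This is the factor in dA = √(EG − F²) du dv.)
√(EG − F²)|_{(-pi/6, -7/2)} = 1

E = 1, F = 0, G = 1, so EG − F² = 1. Taking the positive square root: √(EG − F²) = 1. At (u, v) = (-pi/6, -7/2): 1.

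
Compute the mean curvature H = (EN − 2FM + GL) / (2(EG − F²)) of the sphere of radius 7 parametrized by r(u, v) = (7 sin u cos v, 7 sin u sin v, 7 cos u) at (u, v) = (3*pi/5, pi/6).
H = -1/7

With E = 49, F = 0, G = 49*sin(u)^2, L = -7*sin(u)/Abs(sin(u)), M = 0, N = -7*sin(u)^3/Abs(sin(u)), assemble
  H = (EN − 2FM + GL) / (2(EG − F²)) = -sin(u)/(7*Abs(sin(u))).
At (u, v) = (3*pi/5, pi/6): H = -1/7.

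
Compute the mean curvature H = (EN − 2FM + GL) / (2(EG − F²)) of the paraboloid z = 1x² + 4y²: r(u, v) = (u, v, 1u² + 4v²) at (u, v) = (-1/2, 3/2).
H = 153*sqrt(146)/21316

With E = 4*u^2 + 1, F = 16*u*v, G = 64*v^2 + 1, L = 2/sqrt(4*u^2 + 64*v^2 + 1), M = 0, N = 8/sqrt(4*u^2 + 64*v^2 + 1), assemble
  H = (EN − 2FM + GL) / (2(EG − F²)) = (16*u^2 + 64*v^2 + 5)/(4*u^2 + 64*v^2 + 1)^(3/2).
At (u, v) = (-1/2, 3/2): H = 153*sqrt(146)/21316.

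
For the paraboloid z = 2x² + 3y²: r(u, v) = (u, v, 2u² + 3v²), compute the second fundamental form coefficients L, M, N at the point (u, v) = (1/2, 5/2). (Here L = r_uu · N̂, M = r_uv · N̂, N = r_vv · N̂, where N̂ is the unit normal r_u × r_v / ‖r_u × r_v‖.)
L = 2*sqrt(230)/115;  M = 0;  N = 3*sqrt(230)/115

Compute the unit normal N̂(u, v) = (-4*u/sqrt(16*u^2 + 36*v^2 + 1), -6*v/sqrt(16*u^2 + 36*v^2 + 1), 1/sqrt(16*u^2 + 36*v^2 + 1)), and the second partials r_uu, r_uv, r_vv. Take dot products:
  L(u, v) = r_uu · N̂ = 4/sqrt(16*u^2 + 36*v^2 + 1),
  M(u, v) = r_uv · N̂ = 0,
  N(u, v) = r_vv · N̂ = 6/sqrt(16*u^2 + 36*v^2 + 1).
Evaluating at (u, v) = (1/2, 5/2):
  L = 2*sqrt(230)/115, M = 0, N = 3*sqrt(230)/115.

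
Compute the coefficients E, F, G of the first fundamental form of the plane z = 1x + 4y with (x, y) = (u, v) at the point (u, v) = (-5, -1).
E = 2;  F = 4;  G = 17

Partials: r_u = (1, 0, 1), r_v = (0, 1, 4). As functions of (u, v):
  E = r_u · r_u = 2,
  F = r_u · r_v = 4,
  G = r_v · r_v = 17.
Evaluating at (u, v) = (-5, -1): E = 2, F = 4, G = 17.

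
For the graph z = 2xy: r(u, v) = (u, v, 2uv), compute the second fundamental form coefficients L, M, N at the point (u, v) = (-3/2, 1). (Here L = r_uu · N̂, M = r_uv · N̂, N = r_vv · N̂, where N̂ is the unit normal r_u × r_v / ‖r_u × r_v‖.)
L = 0;  M = sqrt(14)/7;  N = 0

Compute the unit normal N̂(u, v) = (-2*v/sqrt(4*u^2 + 4*v^2 + 1), -2*u/sqrt(4*u^2 + 4*v^2 + 1), 1/sqrt(4*u^2 + 4*v^2 + 1)), and the second partials r_uu, r_uv, r_vv. Take dot products:
  L(u, v) = r_uu · N̂ = 0,
  M(u, v) = r_uv · N̂ = 2/sqrt(4*u^2 + 4*v^2 + 1),
  N(u, v) = r_vv · N̂ = 0.
Evaluating at (u, v) = (-3/2, 1):
  L = 0, M = sqrt(14)/7, N = 0.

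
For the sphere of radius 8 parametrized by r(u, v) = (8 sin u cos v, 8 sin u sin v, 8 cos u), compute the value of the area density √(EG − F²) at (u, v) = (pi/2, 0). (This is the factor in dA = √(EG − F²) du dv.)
√(EG − F²)|_{(pi/2, 0)} = 64

E = 64, F = 0, G = 64*sin(u)^2, so EG − F² = 4096*sin(u)^2. Taking the positive square root: √(EG − F²) = 64*Abs(sin(u)). At (u, v) = (pi/2, 0): 64.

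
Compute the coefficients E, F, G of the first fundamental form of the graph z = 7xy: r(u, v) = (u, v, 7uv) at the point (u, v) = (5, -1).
E = 50;  F = -245;  G = 1226

Partials: r_u = (1, 0, 7*v), r_v = (0, 1, 7*u). As functions of (u, v):
  E = r_u · r_u = 49*v^2 + 1,
  F = r_u · r_v = 49*u*v,
  G = r_v · r_v = 49*u^2 + 1.
Evaluating at (u, v) = (5, -1): E = 50, F = -245, G = 1226.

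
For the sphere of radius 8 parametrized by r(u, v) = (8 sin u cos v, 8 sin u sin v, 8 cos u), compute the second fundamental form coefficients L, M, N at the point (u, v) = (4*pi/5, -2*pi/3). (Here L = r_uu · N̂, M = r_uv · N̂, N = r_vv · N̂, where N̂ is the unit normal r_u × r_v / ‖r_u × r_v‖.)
L = -8;  M = 0;  N = -5 + sqrt(5)

Compute the unit normal N̂(u, v) = (sin(u)^2*cos(v)/Abs(sin(u)), sin(u)^2*sin(v)/Abs(sin(u)), sin(2*u)/(2*Abs(sin(u)))), and the second partials r_uu, r_uv, r_vv. Take dot products:
  L(u, v) = r_uu · N̂ = -8*sin(u)/Abs(sin(u)),
  M(u, v) = r_uv · N̂ = 0,
  N(u, v) = r_vv · N̂ = -8*sin(u)^3/Abs(sin(u)).
Evaluating at (u, v) = (4*pi/5, -2*pi/3):
  L = -8, M = 0, N = -5 + sqrt(5).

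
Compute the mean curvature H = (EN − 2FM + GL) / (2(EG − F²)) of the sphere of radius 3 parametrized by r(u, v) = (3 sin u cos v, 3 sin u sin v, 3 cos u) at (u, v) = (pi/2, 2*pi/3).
H = -1/3

With E = 9, F = 0, G = 9*sin(u)^2, L = -3*sin(u)/Abs(sin(u)), M = 0, N = -3*sin(u)^3/Abs(sin(u)), assemble
  H = (EN − 2FM + GL) / (2(EG − F²)) = -sin(u)/(3*Abs(sin(u))).
At (u, v) = (pi/2, 2*pi/3): H = -1/3.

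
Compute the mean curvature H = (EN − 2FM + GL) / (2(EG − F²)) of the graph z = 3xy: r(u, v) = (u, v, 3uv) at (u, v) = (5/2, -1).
H = 108*sqrt(265)/14045

With E = 9*v^2 + 1, F = 9*u*v, G = 9*u^2 + 1, L = 0, M = 3/sqrt(9*u^2 + 9*v^2 + 1), N = 0, assemble
  H = (EN − 2FM + GL) / (2(EG − F²)) = -27*u*v/(9*u^2 + 9*v^2 + 1)^(3/2).
At (u, v) = (5/2, -1): H = 108*sqrt(265)/14045.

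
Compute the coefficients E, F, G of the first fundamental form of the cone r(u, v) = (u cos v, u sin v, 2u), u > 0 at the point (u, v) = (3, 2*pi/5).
E = 5;  F = 0;  G = 9

Partials: r_u = (cos(v), sin(v), 2), r_v = (-u*sin(v), u*cos(v), 0). As functions of (u, v):
  E = r_u · r_u = 5,
  F = r_u · r_v = 0,
  G = r_v · r_v = u^2.
Evaluating at (u, v) = (3, 2*pi/5): E = 5, F = 0, G = 9.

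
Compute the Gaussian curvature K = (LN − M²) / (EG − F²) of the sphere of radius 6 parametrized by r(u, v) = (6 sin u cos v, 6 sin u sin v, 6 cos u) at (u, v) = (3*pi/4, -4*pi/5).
K = 1/36

Coefficients of the first fundamental form: E = 36, F = 0, G = 36*sin(u)^2.
Coefficients of the second fundamental form: L = -6*sin(u)/Abs(sin(u)), M = 0, N = -6*sin(u)^3/Abs(sin(u)).
Assemble K = (LN − M²)/(EG − F²) = 1/36. At (u, v) = (3*pi/4, -4*pi/5): K = 1/36.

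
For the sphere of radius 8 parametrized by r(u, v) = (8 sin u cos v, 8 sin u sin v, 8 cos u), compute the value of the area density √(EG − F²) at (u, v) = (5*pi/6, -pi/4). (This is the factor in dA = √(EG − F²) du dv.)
√(EG − F²)|_{(5*pi/6, -pi/4)} = 32

E = 64, F = 0, G = 64*sin(u)^2, so EG − F² = 4096*sin(u)^2. Taking the positive square root: √(EG − F²) = 64*Abs(sin(u)). At (u, v) = (5*pi/6, -pi/4): 32.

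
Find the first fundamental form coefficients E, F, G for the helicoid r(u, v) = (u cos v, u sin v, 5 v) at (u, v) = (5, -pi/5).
E = 1;  F = 0;  G = 50

Partials: r_u = (cos(v), sin(v), 0), r_v = (-u*sin(v), u*cos(v), 5). As functions of (u, v):
  E = r_u · r_u = 1,
  F = r_u · r_v = 0,
  G = r_v · r_v = u^2 + 25.
Evaluating at (u, v) = (5, -pi/5): E = 1, F = 0, G = 50.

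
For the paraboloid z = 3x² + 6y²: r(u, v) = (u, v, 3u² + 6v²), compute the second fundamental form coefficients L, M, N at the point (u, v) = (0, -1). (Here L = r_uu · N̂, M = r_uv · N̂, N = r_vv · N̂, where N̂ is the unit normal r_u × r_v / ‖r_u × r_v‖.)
L = 6*sqrt(145)/145;  M = 0;  N = 12*sqrt(145)/145

Compute the unit normal N̂(u, v) = (-6*u/sqrt(36*u^2 + 144*v^2 + 1), -12*v/sqrt(36*u^2 + 144*v^2 + 1), 1/sqrt(36*u^2 + 144*v^2 + 1)), and the second partials r_uu, r_uv, r_vv. Take dot products:
  L(u, v) = r_uu · N̂ = 6/sqrt(36*u^2 + 144*v^2 + 1),
  M(u, v) = r_uv · N̂ = 0,
  N(u, v) = r_vv · N̂ = 12/sqrt(36*u^2 + 144*v^2 + 1).
Evaluating at (u, v) = (0, -1):
  L = 6*sqrt(145)/145, M = 0, N = 12*sqrt(145)/145.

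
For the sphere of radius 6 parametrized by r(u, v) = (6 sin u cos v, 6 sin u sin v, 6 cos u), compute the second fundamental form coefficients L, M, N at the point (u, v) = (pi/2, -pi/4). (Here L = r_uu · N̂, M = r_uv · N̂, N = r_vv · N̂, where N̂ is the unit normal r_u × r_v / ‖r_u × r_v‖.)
L = -6;  M = 0;  N = -6

Compute the unit normal N̂(u, v) = (sin(u)^2*cos(v)/Abs(sin(u)), sin(u)^2*sin(v)/Abs(sin(u)), sin(2*u)/(2*Abs(sin(u)))), and the second partials r_uu, r_uv, r_vv. Take dot products:
  L(u, v) = r_uu · N̂ = -6*sin(u)/Abs(sin(u)),
  M(u, v) = r_uv · N̂ = 0,
  N(u, v) = r_vv · N̂ = -6*sin(u)^3/Abs(sin(u)).
Evaluating at (u, v) = (pi/2, -pi/4):
  L = -6, M = 0, N = -6.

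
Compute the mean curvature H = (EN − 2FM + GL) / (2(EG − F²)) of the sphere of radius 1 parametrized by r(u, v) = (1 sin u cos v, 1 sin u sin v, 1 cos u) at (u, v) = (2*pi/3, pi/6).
H = -1

With E = 1, F = 0, G = sin(u)^2, L = -sin(u)/Abs(sin(u)), M = 0, N = -sin(u)^3/Abs(sin(u)), assemble
  H = (EN − 2FM + GL) / (2(EG − F²)) = -sin(u)/Abs(sin(u)).
At (u, v) = (2*pi/3, pi/6): H = -1.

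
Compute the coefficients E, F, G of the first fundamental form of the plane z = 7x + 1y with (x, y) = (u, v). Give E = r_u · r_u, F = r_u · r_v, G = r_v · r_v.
E = 50;  F = 7;  G = 2

Compute partials: r_u = (1, 0, 7), r_v = (0, 1, 1). Then
  E = r_u · r_u = 50,
  F = r_u · r_v = 7,
  G = r_v · r_v = 2.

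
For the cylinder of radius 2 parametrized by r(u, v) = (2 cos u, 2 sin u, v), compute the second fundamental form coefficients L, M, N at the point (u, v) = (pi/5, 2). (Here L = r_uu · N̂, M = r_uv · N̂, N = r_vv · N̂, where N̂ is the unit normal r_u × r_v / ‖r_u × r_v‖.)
L = -2;  M = 0;  N = 0

Compute the unit normal N̂(u, v) = (cos(u), sin(u), 0), and the second partials r_uu, r_uv, r_vv. Take dot products:
  L(u, v) = r_uu · N̂ = -2,
  M(u, v) = r_uv · N̂ = 0,
  N(u, v) = r_vv · N̂ = 0.
Evaluating at (u, v) = (pi/5, 2):
  L = -2, M = 0, N = 0.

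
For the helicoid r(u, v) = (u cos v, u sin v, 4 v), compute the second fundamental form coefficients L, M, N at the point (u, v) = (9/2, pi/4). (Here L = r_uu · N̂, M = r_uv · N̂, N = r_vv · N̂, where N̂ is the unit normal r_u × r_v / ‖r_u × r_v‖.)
L = 0;  M = -8*sqrt(145)/145;  N = 0

Compute the unit normal N̂(u, v) = (4*sin(v)/sqrt(u^2 + 16), -4*cos(v)/sqrt(u^2 + 16), u/sqrt(u^2 + 16)), and the second partials r_uu, r_uv, r_vv. Take dot products:
  L(u, v) = r_uu · N̂ = 0,
  M(u, v) = r_uv · N̂ = -4/sqrt(u^2 + 16),
  N(u, v) = r_vv · N̂ = 0.
Evaluating at (u, v) = (9/2, pi/4):
  L = 0, M = -8*sqrt(145)/145, N = 0.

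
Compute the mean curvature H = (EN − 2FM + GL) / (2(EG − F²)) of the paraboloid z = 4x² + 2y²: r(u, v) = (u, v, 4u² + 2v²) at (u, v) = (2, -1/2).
H = 178*sqrt(29)/7569

With E = 64*u^2 + 1, F = 32*u*v, G = 16*v^2 + 1, L = 8/sqrt(64*u^2 + 16*v^2 + 1), M = 0, N = 4/sqrt(64*u^2 + 16*v^2 + 1), assemble
  H = (EN − 2FM + GL) / (2(EG − F²)) = 2*(64*u^2 + 32*v^2 + 3)/(64*u^2 + 16*v^2 + 1)^(3/2).
At (u, v) = (2, -1/2): H = 178*sqrt(29)/7569.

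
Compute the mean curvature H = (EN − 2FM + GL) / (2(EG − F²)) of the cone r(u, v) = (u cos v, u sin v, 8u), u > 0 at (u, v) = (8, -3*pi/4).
H = sqrt(65)/130

With E = 65, F = 0, G = u^2, L = 0, M = 0, N = 8*sqrt(65)*u^2/(65*Abs(u)), assemble
  H = (EN − 2FM + GL) / (2(EG − F²)) = 4*sqrt(65)/(65*Abs(u)).
At (u, v) = (8, -3*pi/4): H = sqrt(65)/130.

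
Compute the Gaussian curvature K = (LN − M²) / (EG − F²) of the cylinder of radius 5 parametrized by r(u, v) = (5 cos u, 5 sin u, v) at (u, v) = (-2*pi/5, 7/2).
K = 0

Coefficients of the first fundamental form: E = 25, F = 0, G = 1.
Coefficients of the second fundamental form: L = -5, M = 0, N = 0.
Assemble K = (LN − M²)/(EG − F²) = 0. At (u, v) = (-2*pi/5, 7/2): K = 0.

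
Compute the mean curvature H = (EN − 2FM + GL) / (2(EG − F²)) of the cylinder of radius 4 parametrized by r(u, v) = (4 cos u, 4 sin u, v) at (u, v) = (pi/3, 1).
H = -1/8

With E = 16, F = 0, G = 1, L = -4, M = 0, N = 0, assemble
  H = (EN − 2FM + GL) / (2(EG − F²)) = -1/8.
At (u, v) = (pi/3, 1): H = -1/8.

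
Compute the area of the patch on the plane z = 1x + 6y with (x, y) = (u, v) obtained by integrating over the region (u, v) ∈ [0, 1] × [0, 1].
Area = sqrt(38)

Area = ∫∫ √(EG − F²) du dv with √(EG − F²) = sqrt(38). Integrating over [0, 1] × [0, 1] gives sqrt(38).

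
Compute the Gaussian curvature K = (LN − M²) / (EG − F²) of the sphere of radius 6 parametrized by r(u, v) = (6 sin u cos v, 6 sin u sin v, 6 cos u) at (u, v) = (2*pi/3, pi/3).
K = 1/36

Coefficients of the first fundamental form: E = 36, F = 0, G = 36*sin(u)^2.
Coefficients of the second fundamental form: L = -6*sin(u)/Abs(sin(u)), M = 0, N = -6*sin(u)^3/Abs(sin(u)).
Assemble K = (LN − M²)/(EG − F²) = 1/36. At (u, v) = (2*pi/3, pi/3): K = 1/36.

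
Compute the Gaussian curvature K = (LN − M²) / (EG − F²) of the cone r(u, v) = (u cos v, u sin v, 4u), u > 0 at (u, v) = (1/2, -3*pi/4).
K = 0

Coefficients of the first fundamental form: E = 17, F = 0, G = u^2.
Coefficients of the second fundamental form: L = 0, M = 0, N = 4*sqrt(17)*u^2/(17*Abs(u)).
Assemble K = (LN − M²)/(EG − F²) = 0. At (u, v) = (1/2, -3*pi/4): K = 0.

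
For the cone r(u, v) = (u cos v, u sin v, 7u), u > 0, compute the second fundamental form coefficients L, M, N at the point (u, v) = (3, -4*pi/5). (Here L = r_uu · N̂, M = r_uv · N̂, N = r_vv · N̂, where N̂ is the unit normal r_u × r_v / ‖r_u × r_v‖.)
L = 0;  M = 0;  N = 21*sqrt(2)/10

Compute the unit normal N̂(u, v) = (-7*sqrt(2)*u*cos(v)/(10*Abs(u)), -7*sqrt(2)*u*sin(v)/(10*Abs(u)), sqrt(2)*u/(10*Abs(u))), and the second partials r_uu, r_uv, r_vv. Take dot products:
  L(u, v) = r_uu · N̂ = 0,
  M(u, v) = r_uv · N̂ = 0,
  N(u, v) = r_vv · N̂ = 7*sqrt(2)*u^2/(10*Abs(u)).
Evaluating at (u, v) = (3, -4*pi/5):
  L = 0, M = 0, N = 21*sqrt(2)/10.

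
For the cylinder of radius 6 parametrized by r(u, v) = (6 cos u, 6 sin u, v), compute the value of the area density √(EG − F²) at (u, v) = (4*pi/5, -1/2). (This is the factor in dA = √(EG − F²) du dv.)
√(EG − F²)|_{(4*pi/5, -1/2)} = 6

E = 36, F = 0, G = 1, so EG − F² = 36. Taking the positive square root: √(EG − F²) = 6. At (u, v) = (4*pi/5, -1/2): 6.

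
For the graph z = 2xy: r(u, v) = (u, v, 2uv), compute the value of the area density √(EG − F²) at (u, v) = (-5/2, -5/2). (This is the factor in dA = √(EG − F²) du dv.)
√(EG − F²)|_{(-5/2, -5/2)} = sqrt(51)

E = 4*v^2 + 1, F = 4*u*v, G = 4*u^2 + 1, so EG − F² = 4*u^2 + 4*v^2 + 1. Taking the positive square root: √(EG − F²) = sqrt(4*u^2 + 4*v^2 + 1). At (u, v) = (-5/2, -5/2): sqrt(51).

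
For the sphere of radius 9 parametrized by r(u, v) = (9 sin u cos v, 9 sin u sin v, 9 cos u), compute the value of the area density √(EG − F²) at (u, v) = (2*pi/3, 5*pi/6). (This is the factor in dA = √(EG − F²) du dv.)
√(EG − F²)|_{(2*pi/3, 5*pi/6)} = 81*sqrt(3)/2

E = 81, F = 0, G = 81*sin(u)^2, so EG − F² = 6561*sin(u)^2. Taking the positive square root: √(EG − F²) = 81*Abs(sin(u)). At (u, v) = (2*pi/3, 5*pi/6): 81*sqrt(3)/2.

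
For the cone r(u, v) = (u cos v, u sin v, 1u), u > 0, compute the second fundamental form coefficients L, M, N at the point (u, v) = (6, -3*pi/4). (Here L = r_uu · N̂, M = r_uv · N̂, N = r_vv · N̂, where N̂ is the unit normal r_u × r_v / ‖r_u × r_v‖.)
L = 0;  M = 0;  N = 3*sqrt(2)

Compute the unit normal N̂(u, v) = (-sqrt(2)*u*cos(v)/(2*Abs(u)), -sqrt(2)*u*sin(v)/(2*Abs(u)), sqrt(2)*u/(2*Abs(u))), and the second partials r_uu, r_uv, r_vv. Take dot products:
  L(u, v) = r_uu · N̂ = 0,
  M(u, v) = r_uv · N̂ = 0,
  N(u, v) = r_vv · N̂ = sqrt(2)*u^2/(2*Abs(u)).
Evaluating at (u, v) = (6, -3*pi/4):
  L = 0, M = 0, N = 3*sqrt(2).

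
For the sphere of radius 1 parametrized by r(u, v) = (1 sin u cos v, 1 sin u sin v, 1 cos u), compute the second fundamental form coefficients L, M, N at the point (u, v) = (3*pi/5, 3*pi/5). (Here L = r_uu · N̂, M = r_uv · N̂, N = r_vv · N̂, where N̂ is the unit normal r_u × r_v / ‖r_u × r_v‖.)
L = -1;  M = 0;  N = -5/8 - sqrt(5)/8

Compute the unit normal N̂(u, v) = (sin(u)^2*cos(v)/Abs(sin(u)), sin(u)^2*sin(v)/Abs(sin(u)), sin(2*u)/(2*Abs(sin(u)))), and the second partials r_uu, r_uv, r_vv. Take dot products:
  L(u, v) = r_uu · N̂ = -sin(u)/Abs(sin(u)),
  M(u, v) = r_uv · N̂ = 0,
  N(u, v) = r_vv · N̂ = -sin(u)^3/Abs(sin(u)).
Evaluating at (u, v) = (3*pi/5, 3*pi/5):
  L = -1, M = 0, N = -5/8 - sqrt(5)/8.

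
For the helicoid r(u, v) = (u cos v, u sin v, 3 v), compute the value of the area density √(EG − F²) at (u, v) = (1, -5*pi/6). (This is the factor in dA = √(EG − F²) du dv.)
√(EG − F²)|_{(1, -5*pi/6)} = sqrt(10)

E = 1, F = 0, G = u^2 + 9, so EG − F² = u^2 + 9. Taking the positive square root: √(EG − F²) = sqrt(u^2 + 9). At (u, v) = (1, -5*pi/6): sqrt(10).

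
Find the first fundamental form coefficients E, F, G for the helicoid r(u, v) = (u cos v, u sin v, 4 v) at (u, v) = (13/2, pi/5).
E = 1;  F = 0;  G = 233/4

Partials: r_u = (cos(v), sin(v), 0), r_v = (-u*sin(v), u*cos(v), 4). As functions of (u, v):
  E = r_u · r_u = 1,
  F = r_u · r_v = 0,
  G = r_v · r_v = u^2 + 16.
Evaluating at (u, v) = (13/2, pi/5): E = 1, F = 0, G = 233/4.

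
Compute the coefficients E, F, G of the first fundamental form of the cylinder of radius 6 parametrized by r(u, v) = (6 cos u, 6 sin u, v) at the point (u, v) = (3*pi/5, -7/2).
E = 36;  F = 0;  G = 1

Partials: r_u = (-6*sin(u), 6*cos(u), 0), r_v = (0, 0, 1). As functions of (u, v):
  E = r_u · r_u = 36,
  F = r_u · r_v = 0,
  G = r_v · r_v = 1.
Evaluating at (u, v) = (3*pi/5, -7/2): E = 36, F = 0, G = 1.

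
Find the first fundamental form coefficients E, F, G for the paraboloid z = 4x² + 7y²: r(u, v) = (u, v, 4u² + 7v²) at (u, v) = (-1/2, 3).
E = 17;  F = -168;  G = 1765

Partials: r_u = (1, 0, 8*u), r_v = (0, 1, 14*v). As functions of (u, v):
  E = r_u · r_u = 64*u^2 + 1,
  F = r_u · r_v = 112*u*v,
  G = r_v · r_v = 196*v^2 + 1.
Evaluating at (u, v) = (-1/2, 3): E = 17, F = -168, G = 1765.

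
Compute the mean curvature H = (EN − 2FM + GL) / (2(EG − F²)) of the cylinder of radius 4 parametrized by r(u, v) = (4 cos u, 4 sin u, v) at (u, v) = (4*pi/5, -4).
H = -1/8

With E = 16, F = 0, G = 1, L = -4, M = 0, N = 0, assemble
  H = (EN − 2FM + GL) / (2(EG − F²)) = -1/8.
At (u, v) = (4*pi/5, -4): H = -1/8.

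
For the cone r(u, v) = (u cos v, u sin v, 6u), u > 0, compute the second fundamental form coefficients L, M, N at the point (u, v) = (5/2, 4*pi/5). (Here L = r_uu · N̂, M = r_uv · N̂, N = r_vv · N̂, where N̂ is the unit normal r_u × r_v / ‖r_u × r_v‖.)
L = 0;  M = 0;  N = 15*sqrt(37)/37

Compute the unit normal N̂(u, v) = (-6*sqrt(37)*u*cos(v)/(37*Abs(u)), -6*sqrt(37)*u*sin(v)/(37*Abs(u)), sqrt(37)*u/(37*Abs(u))), and the second partials r_uu, r_uv, r_vv. Take dot products:
  L(u, v) = r_uu · N̂ = 0,
  M(u, v) = r_uv · N̂ = 0,
  N(u, v) = r_vv · N̂ = 6*sqrt(37)*u^2/(37*Abs(u)).
Evaluating at (u, v) = (5/2, 4*pi/5):
  L = 0, M = 0, N = 15*sqrt(37)/37.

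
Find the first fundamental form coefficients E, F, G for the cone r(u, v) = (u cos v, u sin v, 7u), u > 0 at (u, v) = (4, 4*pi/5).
E = 50;  F = 0;  G = 16

Partials: r_u = (cos(v), sin(v), 7), r_v = (-u*sin(v), u*cos(v), 0). As functions of (u, v):
  E = r_u · r_u = 50,
  F = r_u · r_v = 0,
  G = r_v · r_v = u^2.
Evaluating at (u, v) = (4, 4*pi/5): E = 50, F = 0, G = 16.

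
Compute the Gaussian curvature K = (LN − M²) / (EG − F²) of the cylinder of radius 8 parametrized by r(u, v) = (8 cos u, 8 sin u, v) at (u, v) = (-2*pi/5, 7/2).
K = 0

Coefficients of the first fundamental form: E = 64, F = 0, G = 1.
Coefficients of the second fundamental form: L = -8, M = 0, N = 0.
Assemble K = (LN − M²)/(EG − F²) = 0. At (u, v) = (-2*pi/5, 7/2): K = 0.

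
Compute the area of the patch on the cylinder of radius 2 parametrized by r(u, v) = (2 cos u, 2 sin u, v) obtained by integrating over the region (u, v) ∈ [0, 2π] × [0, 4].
Area = 16*pi

Area = ∫∫ √(EG − F²) du dv with √(EG − F²) = 2. Integrating over [0, 2π] × [0, 4] gives 16*pi.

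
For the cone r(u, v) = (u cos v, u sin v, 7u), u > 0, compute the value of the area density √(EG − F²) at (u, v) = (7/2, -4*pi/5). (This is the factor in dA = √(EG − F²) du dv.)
√(EG − F²)|_{(7/2, -4*pi/5)} = 35*sqrt(2)/2

E = 50, F = 0, G = u^2, so EG − F² = 50*u^2. Taking the positive square root: √(EG − F²) = 5*sqrt(2)*Abs(u). At (u, v) = (7/2, -4*pi/5): 35*sqrt(2)/2.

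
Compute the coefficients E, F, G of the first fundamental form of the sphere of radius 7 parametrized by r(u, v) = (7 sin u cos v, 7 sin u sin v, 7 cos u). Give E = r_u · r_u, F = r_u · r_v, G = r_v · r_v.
E = 49;  F = 0;  G = 49*sin(u)^2

Compute partials: r_u = (7*cos(u)*cos(v), 7*sin(v)*cos(u), -7*sin(u)), r_v = (-7*sin(u)*sin(v), 7*sin(u)*cos(v), 0). Then
  E = r_u · r_u = 49,
  F = r_u · r_v = 0,
  G = r_v · r_v = 49*sin(u)^2.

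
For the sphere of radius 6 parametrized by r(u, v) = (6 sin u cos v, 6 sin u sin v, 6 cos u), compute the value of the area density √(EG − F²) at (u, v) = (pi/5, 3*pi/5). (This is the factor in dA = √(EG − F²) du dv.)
√(EG − F²)|_{(pi/5, 3*pi/5)} = 9*sqrt(10 - 2*sqrt(5))

E = 36, F = 0, G = 36*sin(u)^2, so EG − F² = 1296*sin(u)^2. Taking the positive square root: √(EG − F²) = 36*Abs(sin(u)). At (u, v) = (pi/5, 3*pi/5): 9*sqrt(10 - 2*sqrt(5)).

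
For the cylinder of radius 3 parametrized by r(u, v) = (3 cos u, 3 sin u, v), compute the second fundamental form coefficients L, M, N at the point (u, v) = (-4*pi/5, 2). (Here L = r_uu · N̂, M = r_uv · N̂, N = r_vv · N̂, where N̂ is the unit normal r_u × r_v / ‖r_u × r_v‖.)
L = -3;  M = 0;  N = 0

Compute the unit normal N̂(u, v) = (cos(u), sin(u), 0), and the second partials r_uu, r_uv, r_vv. Take dot products:
  L(u, v) = r_uu · N̂ = -3,
  M(u, v) = r_uv · N̂ = 0,
  N(u, v) = r_vv · N̂ = 0.
Evaluating at (u, v) = (-4*pi/5, 2):
  L = -3, M = 0, N = 0.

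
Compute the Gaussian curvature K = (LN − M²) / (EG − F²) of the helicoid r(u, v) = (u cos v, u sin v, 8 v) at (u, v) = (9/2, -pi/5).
K = -1024/113569

Coefficients of the first fundamental form: E = 1, F = 0, G = u^2 + 64.
Coefficients of the second fundamental form: L = 0, M = -8/sqrt(u^2 + 64), N = 0.
Assemble K = (LN − M²)/(EG − F²) = -64/(u^2 + 64)^2. At (u, v) = (9/2, -pi/5): K = -1024/113569.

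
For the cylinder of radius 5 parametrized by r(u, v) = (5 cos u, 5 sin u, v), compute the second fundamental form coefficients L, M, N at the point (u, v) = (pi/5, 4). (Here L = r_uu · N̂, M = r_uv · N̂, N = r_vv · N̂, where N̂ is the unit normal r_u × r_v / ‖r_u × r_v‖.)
L = -5;  M = 0;  N = 0

Compute the unit normal N̂(u, v) = (cos(u), sin(u), 0), and the second partials r_uu, r_uv, r_vv. Take dot products:
  L(u, v) = r_uu · N̂ = -5,
  M(u, v) = r_uv · N̂ = 0,
  N(u, v) = r_vv · N̂ = 0.
Evaluating at (u, v) = (pi/5, 4):
  L = -5, M = 0, N = 0.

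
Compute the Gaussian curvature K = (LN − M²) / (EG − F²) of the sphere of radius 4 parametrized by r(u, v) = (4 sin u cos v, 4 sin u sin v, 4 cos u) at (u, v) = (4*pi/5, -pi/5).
K = 1/16

Coefficients of the first fundamental form: E = 16, F = 0, G = 16*sin(u)^2.
Coefficients of the second fundamental form: L = -4*sin(u)/Abs(sin(u)), M = 0, N = -4*sin(u)^3/Abs(sin(u)).
Assemble K = (LN − M²)/(EG − F²) = 1/16. At (u, v) = (4*pi/5, -pi/5): K = 1/16.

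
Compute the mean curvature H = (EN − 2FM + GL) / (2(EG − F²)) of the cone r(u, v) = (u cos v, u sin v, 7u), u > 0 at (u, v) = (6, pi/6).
H = 7*sqrt(2)/120

With E = 50, F = 0, G = u^2, L = 0, M = 0, N = 7*sqrt(2)*u^2/(10*Abs(u)), assemble
  H = (EN − 2FM + GL) / (2(EG − F²)) = 7*sqrt(2)/(20*Abs(u)).
At (u, v) = (6, pi/6): H = 7*sqrt(2)/120.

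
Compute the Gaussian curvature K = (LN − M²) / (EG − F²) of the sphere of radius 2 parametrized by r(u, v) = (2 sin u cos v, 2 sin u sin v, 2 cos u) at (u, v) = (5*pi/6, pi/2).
K = 1/4

Coefficients of the first fundamental form: E = 4, F = 0, G = 4*sin(u)^2.
Coefficients of the second fundamental form: L = -2*sin(u)/Abs(sin(u)), M = 0, N = -2*sin(u)^3/Abs(sin(u)).
Assemble K = (LN − M²)/(EG − F²) = 1/4. At (u, v) = (5*pi/6, pi/2): K = 1/4.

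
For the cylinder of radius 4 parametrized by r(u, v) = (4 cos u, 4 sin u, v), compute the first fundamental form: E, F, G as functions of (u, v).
E = 16;  F = 0;  G = 1

Compute partials: r_u = (-4*sin(u), 4*cos(u), 0), r_v = (0, 0, 1). Then
  E = r_u · r_u = 16,
  F = r_u · r_v = 0,
  G = r_v · r_v = 1.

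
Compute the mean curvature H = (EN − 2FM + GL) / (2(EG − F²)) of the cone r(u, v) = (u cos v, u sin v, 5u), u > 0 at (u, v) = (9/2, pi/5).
H = 5*sqrt(26)/234

With E = 26, F = 0, G = u^2, L = 0, M = 0, N = 5*sqrt(26)*u^2/(26*Abs(u)), assemble
  H = (EN − 2FM + GL) / (2(EG − F²)) = 5*sqrt(26)/(52*Abs(u)).
At (u, v) = (9/2, pi/5): H = 5*sqrt(26)/234.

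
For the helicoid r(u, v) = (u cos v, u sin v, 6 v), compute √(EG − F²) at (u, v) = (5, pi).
√(EG − F²)|_{(5, pi)} = sqrt(61)

E = 1, F = 0, G = u^2 + 36; EG − F² = u^2 + 36; √(EG − F²) = sqrt(u^2 + 36). At the given point: sqrt(61).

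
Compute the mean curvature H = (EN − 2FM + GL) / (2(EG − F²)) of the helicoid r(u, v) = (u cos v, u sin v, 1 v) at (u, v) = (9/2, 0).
H = 0

With E = 1, F = 0, G = u^2 + 1, L = 0, M = -1/sqrt(u^2 + 1), N = 0, assemble
  H = (EN − 2FM + GL) / (2(EG − F²)) = 0.
At (u, v) = (9/2, 0): H = 0.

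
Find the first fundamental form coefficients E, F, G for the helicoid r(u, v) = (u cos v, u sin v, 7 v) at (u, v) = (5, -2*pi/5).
E = 1;  F = 0;  G = 74

Partials: r_u = (cos(v), sin(v), 0), r_v = (-u*sin(v), u*cos(v), 7). As functions of (u, v):
  E = r_u · r_u = 1,
  F = r_u · r_v = 0,
  G = r_v · r_v = u^2 + 49.
Evaluating at (u, v) = (5, -2*pi/5): E = 1, F = 0, G = 74.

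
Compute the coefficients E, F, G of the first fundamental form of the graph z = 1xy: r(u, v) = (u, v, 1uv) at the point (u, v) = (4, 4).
E = 17;  F = 16;  G = 17

Partials: r_u = (1, 0, v), r_v = (0, 1, u). As functions of (u, v):
  E = r_u · r_u = v^2 + 1,
  F = r_u · r_v = u*v,
  G = r_v · r_v = u^2 + 1.
Evaluating at (u, v) = (4, 4): E = 17, F = 16, G = 17.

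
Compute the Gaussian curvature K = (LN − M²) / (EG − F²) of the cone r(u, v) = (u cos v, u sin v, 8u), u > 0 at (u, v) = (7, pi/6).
K = 0

Coefficients of the first fundamental form: E = 65, F = 0, G = u^2.
Coefficients of the second fundamental form: L = 0, M = 0, N = 8*sqrt(65)*u^2/(65*Abs(u)).
Assemble K = (LN − M²)/(EG − F²) = 0. At (u, v) = (7, pi/6): K = 0.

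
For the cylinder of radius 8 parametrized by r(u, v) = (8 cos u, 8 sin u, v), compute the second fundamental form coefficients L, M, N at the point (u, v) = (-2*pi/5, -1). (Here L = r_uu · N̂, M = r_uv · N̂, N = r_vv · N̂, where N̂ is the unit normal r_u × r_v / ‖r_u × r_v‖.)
L = -8;  M = 0;  N = 0

Compute the unit normal N̂(u, v) = (cos(u), sin(u), 0), and the second partials r_uu, r_uv, r_vv. Take dot products:
  L(u, v) = r_uu · N̂ = -8,
  M(u, v) = r_uv · N̂ = 0,
  N(u, v) = r_vv · N̂ = 0.
Evaluating at (u, v) = (-2*pi/5, -1):
  L = -8, M = 0, N = 0.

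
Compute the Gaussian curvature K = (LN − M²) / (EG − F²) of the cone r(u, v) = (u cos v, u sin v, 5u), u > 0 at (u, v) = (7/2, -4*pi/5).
K = 0

Coefficients of the first fundamental form: E = 26, F = 0, G = u^2.
Coefficients of the second fundamental form: L = 0, M = 0, N = 5*sqrt(26)*u^2/(26*Abs(u)).
Assemble K = (LN − M²)/(EG − F²) = 0. At (u, v) = (7/2, -4*pi/5): K = 0.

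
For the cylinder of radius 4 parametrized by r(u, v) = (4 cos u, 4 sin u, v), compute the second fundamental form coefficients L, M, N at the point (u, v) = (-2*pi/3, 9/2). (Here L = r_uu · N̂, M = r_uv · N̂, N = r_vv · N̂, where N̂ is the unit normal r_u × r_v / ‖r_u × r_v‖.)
L = -4;  M = 0;  N = 0

Compute the unit normal N̂(u, v) = (cos(u), sin(u), 0), and the second partials r_uu, r_uv, r_vv. Take dot products:
  L(u, v) = r_uu · N̂ = -4,
  M(u, v) = r_uv · N̂ = 0,
  N(u, v) = r_vv · N̂ = 0.
Evaluating at (u, v) = (-2*pi/3, 9/2):
  L = -4, M = 0, N = 0.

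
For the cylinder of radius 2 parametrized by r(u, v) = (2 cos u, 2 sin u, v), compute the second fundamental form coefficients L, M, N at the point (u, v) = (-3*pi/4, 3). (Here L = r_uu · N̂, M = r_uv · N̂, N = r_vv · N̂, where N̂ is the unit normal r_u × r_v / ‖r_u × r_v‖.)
L = -2;  M = 0;  N = 0

Compute the unit normal N̂(u, v) = (cos(u), sin(u), 0), and the second partials r_uu, r_uv, r_vv. Take dot products:
  L(u, v) = r_uu · N̂ = -2,
  M(u, v) = r_uv · N̂ = 0,
  N(u, v) = r_vv · N̂ = 0.
Evaluating at (u, v) = (-3*pi/4, 3):
  L = -2, M = 0, N = 0.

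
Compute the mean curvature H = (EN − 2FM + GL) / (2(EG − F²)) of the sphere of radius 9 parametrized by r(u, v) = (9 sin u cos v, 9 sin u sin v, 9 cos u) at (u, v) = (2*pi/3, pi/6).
H = -1/9

With E = 81, F = 0, G = 81*sin(u)^2, L = -9*sin(u)/Abs(sin(u)), M = 0, N = -9*sin(u)^3/Abs(sin(u)), assemble
  H = (EN − 2FM + GL) / (2(EG − F²)) = -sin(u)/(9*Abs(sin(u))).
At (u, v) = (2*pi/3, pi/6): H = -1/9.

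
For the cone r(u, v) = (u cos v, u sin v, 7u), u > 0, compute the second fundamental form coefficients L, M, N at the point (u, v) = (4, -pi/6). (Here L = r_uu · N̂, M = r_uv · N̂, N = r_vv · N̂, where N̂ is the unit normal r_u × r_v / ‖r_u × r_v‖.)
L = 0;  M = 0;  N = 14*sqrt(2)/5

Compute the unit normal N̂(u, v) = (-7*sqrt(2)*u*cos(v)/(10*Abs(u)), -7*sqrt(2)*u*sin(v)/(10*Abs(u)), sqrt(2)*u/(10*Abs(u))), and the second partials r_uu, r_uv, r_vv. Take dot products:
  L(u, v) = r_uu · N̂ = 0,
  M(u, v) = r_uv · N̂ = 0,
  N(u, v) = r_vv · N̂ = 7*sqrt(2)*u^2/(10*Abs(u)).
Evaluating at (u, v) = (4, -pi/6):
  L = 0, M = 0, N = 14*sqrt(2)/5.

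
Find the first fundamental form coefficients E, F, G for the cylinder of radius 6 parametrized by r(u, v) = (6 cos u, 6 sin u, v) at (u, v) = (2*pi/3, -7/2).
E = 36;  F = 0;  G = 1

Partials: r_u = (-6*sin(u), 6*cos(u), 0), r_v = (0, 0, 1). As functions of (u, v):
  E = r_u · r_u = 36,
  F = r_u · r_v = 0,
  G = r_v · r_v = 1.
Evaluating at (u, v) = (2*pi/3, -7/2): E = 36, F = 0, G = 1.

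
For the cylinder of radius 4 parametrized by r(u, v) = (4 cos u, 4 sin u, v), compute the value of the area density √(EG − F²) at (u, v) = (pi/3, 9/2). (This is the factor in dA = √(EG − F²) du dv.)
√(EG − F²)|_{(pi/3, 9/2)} = 4

E = 16, F = 0, G = 1, so EG − F² = 16. Taking the positive square root: √(EG − F²) = 4. At (u, v) = (pi/3, 9/2): 4.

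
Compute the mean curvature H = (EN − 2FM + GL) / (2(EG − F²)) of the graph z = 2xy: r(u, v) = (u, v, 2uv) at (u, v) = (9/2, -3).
H = 27*sqrt(118)/3481

With E = 4*v^2 + 1, F = 4*u*v, G = 4*u^2 + 1, L = 0, M = 2/sqrt(4*u^2 + 4*v^2 + 1), N = 0, assemble
  H = (EN − 2FM + GL) / (2(EG − F²)) = -8*u*v/(4*u^2 + 4*v^2 + 1)^(3/2).
At (u, v) = (9/2, -3): H = 27*sqrt(118)/3481.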